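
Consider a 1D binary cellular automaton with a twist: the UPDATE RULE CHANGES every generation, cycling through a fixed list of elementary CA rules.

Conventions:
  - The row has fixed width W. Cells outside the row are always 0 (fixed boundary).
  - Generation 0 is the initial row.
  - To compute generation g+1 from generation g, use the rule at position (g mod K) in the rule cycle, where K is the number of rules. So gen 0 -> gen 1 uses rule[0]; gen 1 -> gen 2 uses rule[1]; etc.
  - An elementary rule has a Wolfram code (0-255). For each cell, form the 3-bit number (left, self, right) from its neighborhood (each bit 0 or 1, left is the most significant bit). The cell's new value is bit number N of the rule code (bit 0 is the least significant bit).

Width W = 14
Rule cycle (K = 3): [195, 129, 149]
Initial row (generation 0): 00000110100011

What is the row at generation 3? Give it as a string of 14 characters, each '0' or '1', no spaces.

Gen 0: 00000110100011
Gen 1 (rule 195): 11111010001101
Gen 2 (rule 129): 01110000100000
Gen 3 (rule 149): 00101110111111

Answer: 00101110111111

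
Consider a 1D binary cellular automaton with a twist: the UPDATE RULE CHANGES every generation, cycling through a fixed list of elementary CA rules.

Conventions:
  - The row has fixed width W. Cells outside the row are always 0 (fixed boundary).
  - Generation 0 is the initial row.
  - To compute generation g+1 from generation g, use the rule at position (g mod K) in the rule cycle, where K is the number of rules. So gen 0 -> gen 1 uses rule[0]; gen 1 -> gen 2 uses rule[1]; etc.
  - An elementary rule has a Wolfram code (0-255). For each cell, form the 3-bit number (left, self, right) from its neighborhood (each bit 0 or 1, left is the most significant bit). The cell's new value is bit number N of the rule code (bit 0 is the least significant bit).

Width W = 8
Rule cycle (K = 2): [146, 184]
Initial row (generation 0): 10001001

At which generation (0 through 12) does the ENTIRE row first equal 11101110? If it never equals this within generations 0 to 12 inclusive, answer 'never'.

Answer: never

Derivation:
Gen 0: 10001001
Gen 1 (rule 146): 01010110
Gen 2 (rule 184): 00101101
Gen 3 (rule 146): 01000000
Gen 4 (rule 184): 00100000
Gen 5 (rule 146): 01010000
Gen 6 (rule 184): 00101000
Gen 7 (rule 146): 01000100
Gen 8 (rule 184): 00100010
Gen 9 (rule 146): 01010101
Gen 10 (rule 184): 00101010
Gen 11 (rule 146): 01000001
Gen 12 (rule 184): 00100000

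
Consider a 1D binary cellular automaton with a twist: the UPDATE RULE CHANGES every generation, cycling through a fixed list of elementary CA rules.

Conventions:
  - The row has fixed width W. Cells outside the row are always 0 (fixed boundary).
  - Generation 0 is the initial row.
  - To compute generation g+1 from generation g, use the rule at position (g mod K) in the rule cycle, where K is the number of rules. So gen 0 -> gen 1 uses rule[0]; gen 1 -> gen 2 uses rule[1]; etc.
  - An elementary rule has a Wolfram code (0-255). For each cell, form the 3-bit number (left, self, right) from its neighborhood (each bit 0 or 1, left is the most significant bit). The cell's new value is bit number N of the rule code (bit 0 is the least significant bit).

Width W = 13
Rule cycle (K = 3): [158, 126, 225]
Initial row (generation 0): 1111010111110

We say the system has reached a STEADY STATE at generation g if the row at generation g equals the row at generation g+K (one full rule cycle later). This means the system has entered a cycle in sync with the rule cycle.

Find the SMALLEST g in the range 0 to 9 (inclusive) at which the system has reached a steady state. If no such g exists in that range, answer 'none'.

Answer: none

Derivation:
Gen 0: 1111010111110
Gen 1 (rule 158): 1110010111101
Gen 2 (rule 126): 1011111100111
Gen 3 (rule 225): 0101111100011
Gen 4 (rule 158): 1101111010110
Gen 5 (rule 126): 1111001111111
Gen 6 (rule 225): 0111000111111
Gen 7 (rule 158): 1110101111110
Gen 8 (rule 126): 1011111000011
Gen 9 (rule 225): 0101111011001
Gen 10 (rule 158): 1101110010111
Gen 11 (rule 126): 1111011111101
Gen 12 (rule 225): 0111101111110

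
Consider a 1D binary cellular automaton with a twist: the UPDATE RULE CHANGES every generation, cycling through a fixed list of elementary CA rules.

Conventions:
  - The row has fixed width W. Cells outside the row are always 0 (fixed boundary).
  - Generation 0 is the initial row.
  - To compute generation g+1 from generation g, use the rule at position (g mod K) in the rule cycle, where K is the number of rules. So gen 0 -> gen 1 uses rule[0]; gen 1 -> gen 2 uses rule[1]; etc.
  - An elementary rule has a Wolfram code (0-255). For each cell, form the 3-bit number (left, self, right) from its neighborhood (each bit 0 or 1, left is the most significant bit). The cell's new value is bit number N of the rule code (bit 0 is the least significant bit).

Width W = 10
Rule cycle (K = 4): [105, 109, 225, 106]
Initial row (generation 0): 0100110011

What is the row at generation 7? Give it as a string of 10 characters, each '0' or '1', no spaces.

Answer: 0010011101

Derivation:
Gen 0: 0100110011
Gen 1 (rule 105): 0000110011
Gen 2 (rule 109): 1110110011
Gen 3 (rule 225): 0111010001
Gen 4 (rule 106): 1101100010
Gen 5 (rule 105): 1111101000
Gen 6 (rule 109): 1000111011
Gen 7 (rule 225): 0010011101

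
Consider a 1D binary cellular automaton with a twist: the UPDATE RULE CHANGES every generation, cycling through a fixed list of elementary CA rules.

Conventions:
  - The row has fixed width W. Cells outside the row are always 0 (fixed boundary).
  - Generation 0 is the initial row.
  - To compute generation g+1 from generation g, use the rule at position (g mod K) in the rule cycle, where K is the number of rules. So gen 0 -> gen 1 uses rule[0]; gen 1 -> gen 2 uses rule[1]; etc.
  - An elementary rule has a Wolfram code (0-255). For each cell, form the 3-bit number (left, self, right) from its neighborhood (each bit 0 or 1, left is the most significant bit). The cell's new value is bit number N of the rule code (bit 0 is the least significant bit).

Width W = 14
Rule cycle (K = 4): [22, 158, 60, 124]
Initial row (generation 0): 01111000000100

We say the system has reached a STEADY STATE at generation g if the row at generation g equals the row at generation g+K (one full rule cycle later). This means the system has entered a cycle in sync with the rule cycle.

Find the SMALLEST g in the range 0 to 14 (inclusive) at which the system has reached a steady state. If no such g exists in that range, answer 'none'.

Gen 0: 01111000000100
Gen 1 (rule 22): 10000100001110
Gen 2 (rule 158): 11001110011101
Gen 3 (rule 60): 10101001010011
Gen 4 (rule 124): 11111101111011
Gen 5 (rule 22): 00000000000000
Gen 6 (rule 158): 00000000000000
Gen 7 (rule 60): 00000000000000
Gen 8 (rule 124): 00000000000000
Gen 9 (rule 22): 00000000000000
Gen 10 (rule 158): 00000000000000
Gen 11 (rule 60): 00000000000000
Gen 12 (rule 124): 00000000000000
Gen 13 (rule 22): 00000000000000
Gen 14 (rule 158): 00000000000000
Gen 15 (rule 60): 00000000000000
Gen 16 (rule 124): 00000000000000
Gen 17 (rule 22): 00000000000000
Gen 18 (rule 158): 00000000000000

Answer: 5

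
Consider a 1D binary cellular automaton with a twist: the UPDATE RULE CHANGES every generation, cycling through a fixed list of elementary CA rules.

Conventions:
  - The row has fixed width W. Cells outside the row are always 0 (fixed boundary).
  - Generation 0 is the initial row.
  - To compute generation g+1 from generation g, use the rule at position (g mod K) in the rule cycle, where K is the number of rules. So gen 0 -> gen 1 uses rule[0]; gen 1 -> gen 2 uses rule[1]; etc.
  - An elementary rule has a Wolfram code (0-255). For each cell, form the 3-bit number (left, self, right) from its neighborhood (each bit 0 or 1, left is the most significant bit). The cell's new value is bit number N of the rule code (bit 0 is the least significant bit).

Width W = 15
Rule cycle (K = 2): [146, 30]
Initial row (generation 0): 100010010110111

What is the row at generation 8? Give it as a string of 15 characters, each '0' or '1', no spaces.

Gen 0: 100010010110111
Gen 1 (rule 146): 010101100000010
Gen 2 (rule 30): 110101010000111
Gen 3 (rule 146): 000000001001010
Gen 4 (rule 30): 000000011111011
Gen 5 (rule 146): 000000101110000
Gen 6 (rule 30): 000001101001000
Gen 7 (rule 146): 000010000110100
Gen 8 (rule 30): 000111001100110

Answer: 000111001100110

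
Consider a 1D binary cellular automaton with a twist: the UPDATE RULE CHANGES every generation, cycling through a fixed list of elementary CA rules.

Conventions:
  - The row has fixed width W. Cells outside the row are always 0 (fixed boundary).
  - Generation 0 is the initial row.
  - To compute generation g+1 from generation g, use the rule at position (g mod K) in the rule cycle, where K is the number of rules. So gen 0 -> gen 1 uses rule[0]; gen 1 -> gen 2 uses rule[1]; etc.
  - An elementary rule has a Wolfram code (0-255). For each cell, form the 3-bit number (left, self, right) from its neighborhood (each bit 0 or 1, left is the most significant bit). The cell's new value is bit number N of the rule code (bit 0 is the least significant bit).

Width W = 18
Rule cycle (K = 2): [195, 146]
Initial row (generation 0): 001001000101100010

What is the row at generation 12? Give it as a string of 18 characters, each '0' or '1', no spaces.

Answer: 000000111101100100

Derivation:
Gen 0: 001001000101100010
Gen 1 (rule 195): 110010011000101100
Gen 2 (rule 146): 001101100101000010
Gen 3 (rule 195): 110100101000011100
Gen 4 (rule 146): 000011000100101010
Gen 5 (rule 195): 111101011001000000
Gen 6 (rule 146): 011000000110100000
Gen 7 (rule 195): 101011111010001111
Gen 8 (rule 146): 000001110001010110
Gen 9 (rule 195): 111110110110000010
Gen 10 (rule 146): 011100000001000101
Gen 11 (rule 195): 101101111110011000
Gen 12 (rule 146): 000000111101100100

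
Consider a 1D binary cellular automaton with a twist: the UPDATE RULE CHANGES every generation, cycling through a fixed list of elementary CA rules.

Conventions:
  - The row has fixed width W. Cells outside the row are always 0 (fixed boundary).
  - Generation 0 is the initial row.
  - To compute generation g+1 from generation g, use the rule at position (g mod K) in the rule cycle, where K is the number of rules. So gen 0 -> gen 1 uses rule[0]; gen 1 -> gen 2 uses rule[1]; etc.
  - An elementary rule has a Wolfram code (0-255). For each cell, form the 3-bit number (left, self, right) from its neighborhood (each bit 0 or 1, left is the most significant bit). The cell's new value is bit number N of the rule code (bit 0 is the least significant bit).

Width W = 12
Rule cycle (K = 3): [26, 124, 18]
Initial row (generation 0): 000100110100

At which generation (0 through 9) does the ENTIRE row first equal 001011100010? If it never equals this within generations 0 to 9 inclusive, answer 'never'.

Gen 0: 000100110100
Gen 1 (rule 26): 001011100010
Gen 2 (rule 124): 001110110011
Gen 3 (rule 18): 010000001100
Gen 4 (rule 26): 101000011010
Gen 5 (rule 124): 111100011111
Gen 6 (rule 18): 000010100000
Gen 7 (rule 26): 000100010000
Gen 8 (rule 124): 000110011000
Gen 9 (rule 18): 001001100100

Answer: 1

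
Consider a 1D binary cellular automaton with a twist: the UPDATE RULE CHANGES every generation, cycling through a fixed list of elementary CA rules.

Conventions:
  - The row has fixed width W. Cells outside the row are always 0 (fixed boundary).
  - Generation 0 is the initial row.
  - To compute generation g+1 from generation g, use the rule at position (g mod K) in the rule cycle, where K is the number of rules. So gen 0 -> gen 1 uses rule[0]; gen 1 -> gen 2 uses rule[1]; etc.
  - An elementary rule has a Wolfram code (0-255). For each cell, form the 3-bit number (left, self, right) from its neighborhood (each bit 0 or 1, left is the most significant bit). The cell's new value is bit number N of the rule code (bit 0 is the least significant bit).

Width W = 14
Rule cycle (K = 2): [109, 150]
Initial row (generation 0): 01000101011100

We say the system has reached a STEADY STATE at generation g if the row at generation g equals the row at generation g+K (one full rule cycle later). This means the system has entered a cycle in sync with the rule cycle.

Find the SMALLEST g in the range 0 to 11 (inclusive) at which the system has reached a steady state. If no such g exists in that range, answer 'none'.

Gen 0: 01000101011100
Gen 1 (rule 109): 01010111110101
Gen 2 (rule 150): 11010011100101
Gen 3 (rule 109): 11110010100111
Gen 4 (rule 150): 01101110111010
Gen 5 (rule 109): 01111011101110
Gen 6 (rule 150): 10110001000101
Gen 7 (rule 109): 11110101010111
Gen 8 (rule 150): 01100101010010
Gen 9 (rule 109): 01100111110010
Gen 10 (rule 150): 10011011101111
Gen 11 (rule 109): 10011110111001
Gen 12 (rule 150): 11101100010111
Gen 13 (rule 109): 10111101011101

Answer: none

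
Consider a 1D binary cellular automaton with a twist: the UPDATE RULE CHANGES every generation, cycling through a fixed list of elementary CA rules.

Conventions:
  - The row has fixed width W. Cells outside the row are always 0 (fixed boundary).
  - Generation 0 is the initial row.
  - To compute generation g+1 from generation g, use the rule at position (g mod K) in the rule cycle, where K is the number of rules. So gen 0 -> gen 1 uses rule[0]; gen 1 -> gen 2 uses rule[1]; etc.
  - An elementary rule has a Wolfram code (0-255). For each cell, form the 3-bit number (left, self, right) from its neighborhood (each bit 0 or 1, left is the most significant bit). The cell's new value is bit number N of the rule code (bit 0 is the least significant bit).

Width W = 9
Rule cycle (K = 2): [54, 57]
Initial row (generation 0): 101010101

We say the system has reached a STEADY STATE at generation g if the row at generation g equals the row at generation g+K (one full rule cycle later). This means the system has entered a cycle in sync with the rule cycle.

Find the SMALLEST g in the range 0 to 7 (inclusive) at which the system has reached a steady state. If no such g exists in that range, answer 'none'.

Gen 0: 101010101
Gen 1 (rule 54): 111111111
Gen 2 (rule 57): 100000000
Gen 3 (rule 54): 110000000
Gen 4 (rule 57): 101111111
Gen 5 (rule 54): 110000000
Gen 6 (rule 57): 101111111
Gen 7 (rule 54): 110000000
Gen 8 (rule 57): 101111111
Gen 9 (rule 54): 110000000

Answer: 3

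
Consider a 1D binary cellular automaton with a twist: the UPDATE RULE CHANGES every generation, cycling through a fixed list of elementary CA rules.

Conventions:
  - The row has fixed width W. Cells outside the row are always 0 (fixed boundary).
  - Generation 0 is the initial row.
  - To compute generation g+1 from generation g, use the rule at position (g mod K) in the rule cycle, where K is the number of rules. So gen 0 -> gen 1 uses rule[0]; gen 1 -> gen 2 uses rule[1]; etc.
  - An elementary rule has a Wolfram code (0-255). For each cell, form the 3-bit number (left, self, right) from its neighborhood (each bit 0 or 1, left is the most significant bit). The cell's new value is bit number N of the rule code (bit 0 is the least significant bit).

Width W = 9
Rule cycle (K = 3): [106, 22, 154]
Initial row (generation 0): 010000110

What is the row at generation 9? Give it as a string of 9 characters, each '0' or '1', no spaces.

Answer: 100010010

Derivation:
Gen 0: 010000110
Gen 1 (rule 106): 100001110
Gen 2 (rule 22): 110010001
Gen 3 (rule 154): 101101010
Gen 4 (rule 106): 011110100
Gen 5 (rule 22): 100000110
Gen 6 (rule 154): 010001101
Gen 7 (rule 106): 100011110
Gen 8 (rule 22): 110100001
Gen 9 (rule 154): 100010010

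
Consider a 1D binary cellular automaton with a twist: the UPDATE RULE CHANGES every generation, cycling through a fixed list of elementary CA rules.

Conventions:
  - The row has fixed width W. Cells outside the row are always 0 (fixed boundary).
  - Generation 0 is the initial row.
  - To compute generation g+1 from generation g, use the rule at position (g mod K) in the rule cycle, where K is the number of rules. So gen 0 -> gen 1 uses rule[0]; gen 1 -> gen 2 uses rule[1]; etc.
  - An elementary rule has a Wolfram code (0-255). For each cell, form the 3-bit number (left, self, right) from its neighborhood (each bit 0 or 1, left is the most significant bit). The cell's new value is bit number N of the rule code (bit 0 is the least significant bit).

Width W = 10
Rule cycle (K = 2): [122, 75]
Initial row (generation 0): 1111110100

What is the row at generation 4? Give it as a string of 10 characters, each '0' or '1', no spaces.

Gen 0: 1111110100
Gen 1 (rule 122): 1000011010
Gen 2 (rule 75): 0011111000
Gen 3 (rule 122): 0110001100
Gen 4 (rule 75): 1110111101

Answer: 1110111101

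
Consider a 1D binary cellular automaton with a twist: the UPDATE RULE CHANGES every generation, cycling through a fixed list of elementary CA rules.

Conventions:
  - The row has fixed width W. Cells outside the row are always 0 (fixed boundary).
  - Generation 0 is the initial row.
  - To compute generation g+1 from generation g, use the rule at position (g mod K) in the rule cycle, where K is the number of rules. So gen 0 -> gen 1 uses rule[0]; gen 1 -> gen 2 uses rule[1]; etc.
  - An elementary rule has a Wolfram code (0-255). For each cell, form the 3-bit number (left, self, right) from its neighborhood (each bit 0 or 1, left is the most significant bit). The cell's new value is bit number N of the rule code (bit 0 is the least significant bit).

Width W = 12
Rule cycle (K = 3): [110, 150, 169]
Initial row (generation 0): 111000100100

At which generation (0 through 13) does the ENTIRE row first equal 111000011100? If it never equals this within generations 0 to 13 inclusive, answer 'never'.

Gen 0: 111000100100
Gen 1 (rule 110): 101001101100
Gen 2 (rule 150): 101110000010
Gen 3 (rule 169): 011100111000
Gen 4 (rule 110): 110101101000
Gen 5 (rule 150): 000100001100
Gen 6 (rule 169): 110001101001
Gen 7 (rule 110): 110011111011
Gen 8 (rule 150): 001101110000
Gen 9 (rule 169): 101011100111
Gen 10 (rule 110): 111110101101
Gen 11 (rule 150): 011100100001
Gen 12 (rule 169): 011000001100
Gen 13 (rule 110): 111000011100

Answer: 13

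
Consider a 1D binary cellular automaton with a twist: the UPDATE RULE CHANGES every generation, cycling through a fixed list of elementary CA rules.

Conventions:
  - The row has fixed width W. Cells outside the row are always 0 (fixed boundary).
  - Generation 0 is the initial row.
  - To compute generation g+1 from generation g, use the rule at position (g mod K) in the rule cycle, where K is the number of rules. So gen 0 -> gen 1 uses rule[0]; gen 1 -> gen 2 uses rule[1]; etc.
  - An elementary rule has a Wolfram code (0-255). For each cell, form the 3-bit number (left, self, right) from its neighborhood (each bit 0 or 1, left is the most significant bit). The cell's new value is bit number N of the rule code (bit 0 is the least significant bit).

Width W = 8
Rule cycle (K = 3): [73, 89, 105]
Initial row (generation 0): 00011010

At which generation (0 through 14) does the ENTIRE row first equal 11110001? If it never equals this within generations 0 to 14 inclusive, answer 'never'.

Answer: 3

Derivation:
Gen 0: 00011010
Gen 1 (rule 73): 11011000
Gen 2 (rule 89): 11011111
Gen 3 (rule 105): 11110001
Gen 4 (rule 73): 10010100
Gen 5 (rule 89): 01000011
Gen 6 (rule 105): 00011011
Gen 7 (rule 73): 11011011
Gen 8 (rule 89): 11011011
Gen 9 (rule 105): 11111111
Gen 10 (rule 73): 10000001
Gen 11 (rule 89): 01111100
Gen 12 (rule 105): 01000101
Gen 13 (rule 73): 00010000
Gen 14 (rule 89): 11001111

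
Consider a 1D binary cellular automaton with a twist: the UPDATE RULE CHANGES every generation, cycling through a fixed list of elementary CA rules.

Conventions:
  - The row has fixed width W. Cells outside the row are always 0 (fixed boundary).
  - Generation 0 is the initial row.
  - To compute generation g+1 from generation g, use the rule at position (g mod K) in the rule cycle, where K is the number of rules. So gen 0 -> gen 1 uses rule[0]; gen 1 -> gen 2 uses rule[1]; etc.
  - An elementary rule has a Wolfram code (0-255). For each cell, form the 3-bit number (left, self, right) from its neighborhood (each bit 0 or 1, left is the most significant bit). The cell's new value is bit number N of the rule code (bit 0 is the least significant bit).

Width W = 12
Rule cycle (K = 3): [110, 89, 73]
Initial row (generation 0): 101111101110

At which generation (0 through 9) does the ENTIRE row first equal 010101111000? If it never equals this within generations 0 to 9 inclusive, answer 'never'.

Gen 0: 101111101110
Gen 1 (rule 110): 111000111010
Gen 2 (rule 89): 101110101001
Gen 3 (rule 73): 001010000000
Gen 4 (rule 110): 011110000000
Gen 5 (rule 89): 010011111111
Gen 6 (rule 73): 000010000001
Gen 7 (rule 110): 000110000011
Gen 8 (rule 89): 110111111011
Gen 9 (rule 73): 110100001011

Answer: never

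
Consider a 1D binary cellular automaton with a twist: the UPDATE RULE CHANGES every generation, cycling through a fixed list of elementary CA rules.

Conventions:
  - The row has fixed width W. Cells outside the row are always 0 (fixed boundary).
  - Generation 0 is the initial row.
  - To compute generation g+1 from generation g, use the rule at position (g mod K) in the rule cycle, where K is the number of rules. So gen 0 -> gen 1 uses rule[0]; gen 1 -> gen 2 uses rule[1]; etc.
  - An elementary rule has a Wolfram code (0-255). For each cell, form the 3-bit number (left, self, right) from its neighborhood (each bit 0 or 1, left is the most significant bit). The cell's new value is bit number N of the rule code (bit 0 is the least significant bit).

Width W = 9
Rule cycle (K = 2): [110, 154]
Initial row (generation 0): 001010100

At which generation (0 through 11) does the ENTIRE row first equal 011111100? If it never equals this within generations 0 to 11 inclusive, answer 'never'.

Gen 0: 001010100
Gen 1 (rule 110): 011111100
Gen 2 (rule 154): 111111010
Gen 3 (rule 110): 100001110
Gen 4 (rule 154): 010011101
Gen 5 (rule 110): 110110111
Gen 6 (rule 154): 100100110
Gen 7 (rule 110): 101101110
Gen 8 (rule 154): 001001101
Gen 9 (rule 110): 011011111
Gen 10 (rule 154): 110011110
Gen 11 (rule 110): 110110010

Answer: 1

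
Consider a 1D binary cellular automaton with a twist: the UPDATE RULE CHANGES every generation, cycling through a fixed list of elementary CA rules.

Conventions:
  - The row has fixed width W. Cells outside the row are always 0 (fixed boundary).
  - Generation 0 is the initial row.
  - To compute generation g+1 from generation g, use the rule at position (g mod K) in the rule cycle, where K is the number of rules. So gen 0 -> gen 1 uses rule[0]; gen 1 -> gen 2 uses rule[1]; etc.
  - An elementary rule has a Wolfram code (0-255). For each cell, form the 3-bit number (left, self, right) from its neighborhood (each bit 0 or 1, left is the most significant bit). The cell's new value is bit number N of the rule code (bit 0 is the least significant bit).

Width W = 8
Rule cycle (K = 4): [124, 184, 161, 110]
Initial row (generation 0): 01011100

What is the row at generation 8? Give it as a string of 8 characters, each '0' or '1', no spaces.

Gen 0: 01011100
Gen 1 (rule 124): 01110110
Gen 2 (rule 184): 01101101
Gen 3 (rule 161): 00010010
Gen 4 (rule 110): 00110110
Gen 5 (rule 124): 00111111
Gen 6 (rule 184): 00111110
Gen 7 (rule 161): 10011100
Gen 8 (rule 110): 10110100

Answer: 10110100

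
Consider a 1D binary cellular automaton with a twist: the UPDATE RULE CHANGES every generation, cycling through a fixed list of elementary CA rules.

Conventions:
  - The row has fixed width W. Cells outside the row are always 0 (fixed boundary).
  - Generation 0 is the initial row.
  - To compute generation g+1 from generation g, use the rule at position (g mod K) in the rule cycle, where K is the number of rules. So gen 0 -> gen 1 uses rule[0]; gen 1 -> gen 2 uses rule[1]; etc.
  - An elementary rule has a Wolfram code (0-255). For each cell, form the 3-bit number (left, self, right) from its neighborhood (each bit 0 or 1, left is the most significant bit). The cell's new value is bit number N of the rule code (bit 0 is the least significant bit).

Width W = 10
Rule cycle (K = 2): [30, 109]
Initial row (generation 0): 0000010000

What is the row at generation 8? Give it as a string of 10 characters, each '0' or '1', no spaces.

Answer: 1011101001

Derivation:
Gen 0: 0000010000
Gen 1 (rule 30): 0000111000
Gen 2 (rule 109): 1110101011
Gen 3 (rule 30): 1000101010
Gen 4 (rule 109): 1010111110
Gen 5 (rule 30): 1010100001
Gen 6 (rule 109): 1111101101
Gen 7 (rule 30): 1000001001
Gen 8 (rule 109): 1011101001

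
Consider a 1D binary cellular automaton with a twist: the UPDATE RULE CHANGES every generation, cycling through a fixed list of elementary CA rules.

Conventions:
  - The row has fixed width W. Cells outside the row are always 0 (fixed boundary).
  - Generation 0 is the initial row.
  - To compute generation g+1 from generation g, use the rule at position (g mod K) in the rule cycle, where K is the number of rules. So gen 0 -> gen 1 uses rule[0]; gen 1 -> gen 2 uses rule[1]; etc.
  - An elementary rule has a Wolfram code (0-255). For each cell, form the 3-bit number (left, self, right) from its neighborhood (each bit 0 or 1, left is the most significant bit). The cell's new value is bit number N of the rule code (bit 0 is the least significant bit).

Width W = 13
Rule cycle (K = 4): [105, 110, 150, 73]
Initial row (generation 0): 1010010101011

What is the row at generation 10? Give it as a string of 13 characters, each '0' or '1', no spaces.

Gen 0: 1010010101011
Gen 1 (rule 105): 0100001010111
Gen 2 (rule 110): 1100011111101
Gen 3 (rule 150): 0010101111001
Gen 4 (rule 73): 1000001001000
Gen 5 (rule 105): 0011100000011
Gen 6 (rule 110): 0110100000111
Gen 7 (rule 150): 1000110001010
Gen 8 (rule 73): 0010110100000
Gen 9 (rule 105): 1001111001111
Gen 10 (rule 110): 1011001011001

Answer: 1011001011001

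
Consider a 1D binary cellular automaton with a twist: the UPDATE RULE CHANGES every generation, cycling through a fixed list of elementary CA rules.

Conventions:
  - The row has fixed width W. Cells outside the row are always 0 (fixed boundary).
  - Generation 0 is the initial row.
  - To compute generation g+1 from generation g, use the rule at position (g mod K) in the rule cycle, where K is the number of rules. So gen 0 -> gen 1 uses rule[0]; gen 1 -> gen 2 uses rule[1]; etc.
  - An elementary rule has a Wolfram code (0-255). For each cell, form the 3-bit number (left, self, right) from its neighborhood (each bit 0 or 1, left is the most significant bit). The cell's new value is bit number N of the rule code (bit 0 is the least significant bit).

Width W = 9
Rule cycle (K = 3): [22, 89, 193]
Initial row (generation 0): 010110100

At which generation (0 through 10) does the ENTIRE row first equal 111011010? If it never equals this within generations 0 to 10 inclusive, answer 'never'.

Gen 0: 010110100
Gen 1 (rule 22): 110000110
Gen 2 (rule 89): 111110111
Gen 3 (rule 193): 011110011
Gen 4 (rule 22): 100001100
Gen 5 (rule 89): 011101111
Gen 6 (rule 193): 001100111
Gen 7 (rule 22): 010011000
Gen 8 (rule 89): 001011111
Gen 9 (rule 193): 100001111
Gen 10 (rule 22): 110010000

Answer: never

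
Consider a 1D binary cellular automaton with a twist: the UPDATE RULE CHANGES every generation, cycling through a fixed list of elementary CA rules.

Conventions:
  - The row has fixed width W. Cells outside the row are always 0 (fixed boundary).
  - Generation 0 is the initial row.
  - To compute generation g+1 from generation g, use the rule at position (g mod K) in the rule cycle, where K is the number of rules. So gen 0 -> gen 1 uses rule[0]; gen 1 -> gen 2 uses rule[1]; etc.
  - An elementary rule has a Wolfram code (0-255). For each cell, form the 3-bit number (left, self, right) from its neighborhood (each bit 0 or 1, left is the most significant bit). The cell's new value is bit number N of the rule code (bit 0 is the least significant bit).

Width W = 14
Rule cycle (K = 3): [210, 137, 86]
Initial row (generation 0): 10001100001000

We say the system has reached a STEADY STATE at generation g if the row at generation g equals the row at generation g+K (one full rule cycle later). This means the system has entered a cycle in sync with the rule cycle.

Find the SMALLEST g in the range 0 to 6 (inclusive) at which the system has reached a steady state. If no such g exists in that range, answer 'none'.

Gen 0: 10001100001000
Gen 1 (rule 210): 01010110010100
Gen 2 (rule 137): 00000100000001
Gen 3 (rule 86): 00001110000011
Gen 4 (rule 210): 00010111000101
Gen 5 (rule 137): 11000110010000
Gen 6 (rule 86): 01101011111000
Gen 7 (rule 210): 10100001111100
Gen 8 (rule 137): 00001101111001
Gen 9 (rule 86): 00010100001111

Answer: none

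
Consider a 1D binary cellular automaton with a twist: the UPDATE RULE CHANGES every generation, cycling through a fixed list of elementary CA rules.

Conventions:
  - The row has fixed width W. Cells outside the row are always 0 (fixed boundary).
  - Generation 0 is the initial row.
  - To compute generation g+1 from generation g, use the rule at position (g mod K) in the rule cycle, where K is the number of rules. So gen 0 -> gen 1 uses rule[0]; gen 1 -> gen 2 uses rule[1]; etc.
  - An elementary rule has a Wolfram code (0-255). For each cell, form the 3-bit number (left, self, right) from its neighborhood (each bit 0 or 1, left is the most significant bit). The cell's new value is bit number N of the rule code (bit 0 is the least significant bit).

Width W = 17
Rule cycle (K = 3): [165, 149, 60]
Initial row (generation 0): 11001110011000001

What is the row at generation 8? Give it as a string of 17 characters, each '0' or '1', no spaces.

Answer: 01101000110111101

Derivation:
Gen 0: 11001110011000001
Gen 1 (rule 165): 00000100000011101
Gen 2 (rule 149): 11110111111001001
Gen 3 (rule 60): 10001100000101101
Gen 4 (rule 165): 10100001110110011
Gen 5 (rule 149): 10111100100001000
Gen 6 (rule 60): 11100010110001100
Gen 7 (rule 165): 01001011000100001
Gen 8 (rule 149): 01101000110111101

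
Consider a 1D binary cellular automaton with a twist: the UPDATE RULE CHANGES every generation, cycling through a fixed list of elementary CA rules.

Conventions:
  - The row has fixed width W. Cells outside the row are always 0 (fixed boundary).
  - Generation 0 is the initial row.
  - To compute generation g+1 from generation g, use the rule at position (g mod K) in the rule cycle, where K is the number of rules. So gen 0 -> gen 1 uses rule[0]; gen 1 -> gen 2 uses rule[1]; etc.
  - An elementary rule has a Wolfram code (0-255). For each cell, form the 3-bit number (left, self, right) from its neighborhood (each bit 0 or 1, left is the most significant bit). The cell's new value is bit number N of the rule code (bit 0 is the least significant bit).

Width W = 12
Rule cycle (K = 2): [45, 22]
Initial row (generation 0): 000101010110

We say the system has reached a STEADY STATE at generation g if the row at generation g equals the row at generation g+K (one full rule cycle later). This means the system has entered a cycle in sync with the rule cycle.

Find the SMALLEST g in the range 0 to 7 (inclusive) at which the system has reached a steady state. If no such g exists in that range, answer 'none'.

Answer: 3

Derivation:
Gen 0: 000101010110
Gen 1 (rule 45): 110111111100
Gen 2 (rule 22): 000000000010
Gen 3 (rule 45): 111111111010
Gen 4 (rule 22): 000000000011
Gen 5 (rule 45): 111111111010
Gen 6 (rule 22): 000000000011
Gen 7 (rule 45): 111111111010
Gen 8 (rule 22): 000000000011
Gen 9 (rule 45): 111111111010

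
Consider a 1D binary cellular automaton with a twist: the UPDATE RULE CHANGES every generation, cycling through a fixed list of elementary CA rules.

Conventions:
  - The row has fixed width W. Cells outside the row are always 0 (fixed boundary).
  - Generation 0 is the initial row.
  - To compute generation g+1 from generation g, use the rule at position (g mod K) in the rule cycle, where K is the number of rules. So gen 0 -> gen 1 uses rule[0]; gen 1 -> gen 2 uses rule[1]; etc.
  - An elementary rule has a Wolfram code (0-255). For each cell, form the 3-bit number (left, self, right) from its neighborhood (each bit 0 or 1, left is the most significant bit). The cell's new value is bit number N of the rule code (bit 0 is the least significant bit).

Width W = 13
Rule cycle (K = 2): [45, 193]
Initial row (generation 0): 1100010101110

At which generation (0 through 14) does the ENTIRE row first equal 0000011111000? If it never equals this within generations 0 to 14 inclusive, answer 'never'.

Answer: 14

Derivation:
Gen 0: 1100010101110
Gen 1 (rule 45): 1001011111000
Gen 2 (rule 193): 0000001111011
Gen 3 (rule 45): 1111101000110
Gen 4 (rule 193): 0111100010010
Gen 5 (rule 45): 0100001010010
Gen 6 (rule 193): 0001100000000
Gen 7 (rule 45): 1101001111111
Gen 8 (rule 193): 0100000111111
Gen 9 (rule 45): 0101110100000
Gen 10 (rule 193): 0000110001111
Gen 11 (rule 45): 1110100101000
Gen 12 (rule 193): 0110000000011
Gen 13 (rule 45): 0100111111010
Gen 14 (rule 193): 0000011111000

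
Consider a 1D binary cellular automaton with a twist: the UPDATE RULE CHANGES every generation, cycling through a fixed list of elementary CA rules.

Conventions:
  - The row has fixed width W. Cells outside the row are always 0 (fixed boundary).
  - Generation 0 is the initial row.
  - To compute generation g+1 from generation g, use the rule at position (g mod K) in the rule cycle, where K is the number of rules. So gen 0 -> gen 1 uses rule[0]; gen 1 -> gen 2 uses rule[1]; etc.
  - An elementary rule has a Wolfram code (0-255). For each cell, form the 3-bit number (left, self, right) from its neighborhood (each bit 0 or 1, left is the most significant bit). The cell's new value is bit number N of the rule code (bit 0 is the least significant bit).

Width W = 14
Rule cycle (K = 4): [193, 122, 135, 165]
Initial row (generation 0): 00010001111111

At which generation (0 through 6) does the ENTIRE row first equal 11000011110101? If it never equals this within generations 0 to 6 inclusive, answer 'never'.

Answer: never

Derivation:
Gen 0: 00010001111111
Gen 1 (rule 193): 11000100111111
Gen 2 (rule 122): 11101011100001
Gen 3 (rule 135): 01001001001111
Gen 4 (rule 165): 01001001000110
Gen 5 (rule 193): 00000000010010
Gen 6 (rule 122): 00000000101101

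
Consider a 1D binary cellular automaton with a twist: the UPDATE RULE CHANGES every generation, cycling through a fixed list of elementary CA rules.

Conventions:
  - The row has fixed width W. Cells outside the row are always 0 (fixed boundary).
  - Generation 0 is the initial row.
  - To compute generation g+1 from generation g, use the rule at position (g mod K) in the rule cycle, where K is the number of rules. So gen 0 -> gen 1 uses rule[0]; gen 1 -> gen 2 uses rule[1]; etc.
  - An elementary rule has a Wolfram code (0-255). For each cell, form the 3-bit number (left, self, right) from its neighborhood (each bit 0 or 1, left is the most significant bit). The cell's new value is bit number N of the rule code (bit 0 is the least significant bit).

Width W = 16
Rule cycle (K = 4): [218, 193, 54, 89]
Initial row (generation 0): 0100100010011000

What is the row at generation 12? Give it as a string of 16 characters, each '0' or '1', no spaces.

Answer: 1001111111100111

Derivation:
Gen 0: 0100100010011000
Gen 1 (rule 218): 1011010101111100
Gen 2 (rule 193): 0001000000111101
Gen 3 (rule 54): 0011100001000011
Gen 4 (rule 89): 1010111100111011
Gen 5 (rule 218): 0000111111111011
Gen 6 (rule 193): 1110011111111001
Gen 7 (rule 54): 0001100000000111
Gen 8 (rule 89): 1101111111110101
Gen 9 (rule 218): 1101111111110000
Gen 10 (rule 193): 0100111111110111
Gen 11 (rule 54): 1111000000001000
Gen 12 (rule 89): 1001111111100111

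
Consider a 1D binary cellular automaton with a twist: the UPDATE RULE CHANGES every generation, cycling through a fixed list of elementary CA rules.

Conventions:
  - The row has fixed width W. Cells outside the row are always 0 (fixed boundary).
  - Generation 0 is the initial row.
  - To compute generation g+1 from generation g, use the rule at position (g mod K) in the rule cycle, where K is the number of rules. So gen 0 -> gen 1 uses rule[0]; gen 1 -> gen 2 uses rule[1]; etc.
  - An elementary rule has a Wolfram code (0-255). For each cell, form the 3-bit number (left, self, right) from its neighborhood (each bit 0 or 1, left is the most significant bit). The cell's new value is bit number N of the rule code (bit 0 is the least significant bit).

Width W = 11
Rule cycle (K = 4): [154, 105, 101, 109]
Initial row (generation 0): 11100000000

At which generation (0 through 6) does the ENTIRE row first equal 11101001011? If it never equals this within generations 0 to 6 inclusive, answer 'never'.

Gen 0: 11100000000
Gen 1 (rule 154): 11010000000
Gen 2 (rule 105): 11100111111
Gen 3 (rule 101): 00100000001
Gen 4 (rule 109): 10101111101
Gen 5 (rule 154): 00001111000
Gen 6 (rule 105): 11101001011

Answer: 6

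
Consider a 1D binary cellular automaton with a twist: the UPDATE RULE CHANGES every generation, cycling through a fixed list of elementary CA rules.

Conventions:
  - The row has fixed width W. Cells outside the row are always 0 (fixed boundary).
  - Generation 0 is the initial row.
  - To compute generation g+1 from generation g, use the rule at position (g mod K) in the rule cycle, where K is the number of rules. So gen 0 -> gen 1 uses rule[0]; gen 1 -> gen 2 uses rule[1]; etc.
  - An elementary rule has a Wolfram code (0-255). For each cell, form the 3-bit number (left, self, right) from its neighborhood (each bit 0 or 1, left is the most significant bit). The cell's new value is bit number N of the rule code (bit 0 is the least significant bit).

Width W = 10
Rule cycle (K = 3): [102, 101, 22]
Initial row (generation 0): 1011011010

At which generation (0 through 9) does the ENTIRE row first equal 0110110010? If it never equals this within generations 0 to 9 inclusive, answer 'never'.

Gen 0: 1011011010
Gen 1 (rule 102): 1101101110
Gen 2 (rule 101): 0110110010
Gen 3 (rule 22): 1000001111
Gen 4 (rule 102): 1000010001
Gen 5 (rule 101): 1011010101
Gen 6 (rule 22): 1000010101
Gen 7 (rule 102): 1000111111
Gen 8 (rule 101): 1010000001
Gen 9 (rule 22): 1011000011

Answer: 2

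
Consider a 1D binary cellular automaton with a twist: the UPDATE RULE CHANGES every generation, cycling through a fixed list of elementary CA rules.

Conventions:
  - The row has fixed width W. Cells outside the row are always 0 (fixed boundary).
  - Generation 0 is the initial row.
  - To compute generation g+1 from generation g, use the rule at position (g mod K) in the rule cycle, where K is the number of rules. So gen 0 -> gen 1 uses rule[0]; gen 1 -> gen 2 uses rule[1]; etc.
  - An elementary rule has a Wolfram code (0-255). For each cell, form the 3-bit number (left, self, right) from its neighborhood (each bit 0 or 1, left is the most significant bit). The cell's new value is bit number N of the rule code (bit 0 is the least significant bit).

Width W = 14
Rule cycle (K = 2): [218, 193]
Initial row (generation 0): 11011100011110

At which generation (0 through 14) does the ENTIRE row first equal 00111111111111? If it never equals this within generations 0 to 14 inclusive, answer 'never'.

Gen 0: 11011100011110
Gen 1 (rule 218): 11011110111111
Gen 2 (rule 193): 01001110011111
Gen 3 (rule 218): 10111111111111
Gen 4 (rule 193): 00011111111111
Gen 5 (rule 218): 00111111111111
Gen 6 (rule 193): 10011111111111
Gen 7 (rule 218): 01111111111111
Gen 8 (rule 193): 00111111111111
Gen 9 (rule 218): 01111111111111
Gen 10 (rule 193): 00111111111111
Gen 11 (rule 218): 01111111111111
Gen 12 (rule 193): 00111111111111
Gen 13 (rule 218): 01111111111111
Gen 14 (rule 193): 00111111111111

Answer: 5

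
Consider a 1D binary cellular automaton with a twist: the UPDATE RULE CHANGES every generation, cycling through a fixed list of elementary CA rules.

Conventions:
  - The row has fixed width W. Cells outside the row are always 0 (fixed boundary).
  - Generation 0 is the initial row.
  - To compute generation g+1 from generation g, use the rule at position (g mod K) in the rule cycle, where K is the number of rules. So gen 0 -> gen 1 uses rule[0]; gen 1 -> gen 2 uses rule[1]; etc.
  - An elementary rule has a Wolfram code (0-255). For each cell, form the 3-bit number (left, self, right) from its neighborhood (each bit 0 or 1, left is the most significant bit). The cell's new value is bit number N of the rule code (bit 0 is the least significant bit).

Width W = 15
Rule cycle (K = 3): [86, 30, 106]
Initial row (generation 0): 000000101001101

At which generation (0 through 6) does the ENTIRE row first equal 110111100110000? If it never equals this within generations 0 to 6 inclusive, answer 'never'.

Gen 0: 000000101001101
Gen 1 (rule 86): 000001101110101
Gen 2 (rule 30): 000011001000101
Gen 3 (rule 106): 000111010001010
Gen 4 (rule 86): 001001011011011
Gen 5 (rule 30): 011111010010010
Gen 6 (rule 106): 110001100100100

Answer: never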